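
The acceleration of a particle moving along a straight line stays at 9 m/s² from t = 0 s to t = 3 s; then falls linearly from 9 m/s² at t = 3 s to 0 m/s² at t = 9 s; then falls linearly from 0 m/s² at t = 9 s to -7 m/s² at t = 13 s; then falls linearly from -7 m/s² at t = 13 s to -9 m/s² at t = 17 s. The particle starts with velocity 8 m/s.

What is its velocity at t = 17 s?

16 m/s

Δv equals the area under the a-t graph; then v = v₀ + Δv.
0–3 s: 9 × 3 = 27 m/s
3–9 s: ½(9 + 0)(6) = 27 m/s
9–13 s: ½(0 + -7)(4) = -14 m/s
13–17 s: ½(-7 + -9)(4) = -32 m/s
Δv = 8 m/s, so v(17) = 8 + (8) = 16 m/s.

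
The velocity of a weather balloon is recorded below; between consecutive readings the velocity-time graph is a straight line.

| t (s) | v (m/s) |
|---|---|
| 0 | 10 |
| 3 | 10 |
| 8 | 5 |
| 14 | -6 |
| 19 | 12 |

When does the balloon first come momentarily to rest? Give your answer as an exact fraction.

v changes sign on 8–14 s (from 5 to -6); the graph is linear there, so v = 0 at t = 8 + (-5)·(14 − 8)/(-6 − 5) = 118/11 s.

t = 118/11 s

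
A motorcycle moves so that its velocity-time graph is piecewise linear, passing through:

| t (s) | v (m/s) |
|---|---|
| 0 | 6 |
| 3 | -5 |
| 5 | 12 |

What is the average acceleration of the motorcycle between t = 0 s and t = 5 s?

Average acceleration = Δv/Δt = (12 − 6)/(5 − 0) = 1.2 m/s².

1.2 m/s²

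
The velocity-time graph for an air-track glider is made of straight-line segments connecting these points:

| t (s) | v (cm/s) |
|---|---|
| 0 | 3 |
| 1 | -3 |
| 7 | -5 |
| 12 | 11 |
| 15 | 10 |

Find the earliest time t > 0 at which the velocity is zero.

v changes sign on 0–1 s (from 3 to -3); the graph is linear there, so v = 0 at t = 0 + (-3)·(1 − 0)/(-3 − 3) = 0.5 s.

t = 0.5 s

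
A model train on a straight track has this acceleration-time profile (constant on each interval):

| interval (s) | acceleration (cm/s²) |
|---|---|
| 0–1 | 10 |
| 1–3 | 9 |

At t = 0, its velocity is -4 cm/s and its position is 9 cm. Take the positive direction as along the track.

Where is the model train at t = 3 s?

On each constant-a segment, Δv = aΔt and Δx = v₀Δt + ½aΔt²; chain segment to segment.
0–1 s: v starts -4 cm/s; Δx = -4·1 + ½·10·1² = 1 cm; v ends 6 cm/s.
1–3 s: v starts 6 cm/s; Δx = 6·2 + ½·9·2² = 30 cm; v ends 24 cm/s.
x(3) = 9 + Σ Δx = 40 cm.

40 cm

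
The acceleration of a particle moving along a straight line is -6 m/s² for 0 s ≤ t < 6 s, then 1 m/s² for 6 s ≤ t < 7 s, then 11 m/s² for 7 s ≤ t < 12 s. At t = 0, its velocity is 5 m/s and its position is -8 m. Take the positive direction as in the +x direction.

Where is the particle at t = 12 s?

-129 m

On each constant-a segment, Δv = aΔt and Δx = v₀Δt + ½aΔt²; chain segment to segment.
0–6 s: v starts 5 m/s; Δx = 5·6 + ½·-6·6² = -78 m; v ends -31 m/s.
6–7 s: v starts -31 m/s; Δx = -31·1 + ½·1·1² = -30.5 m; v ends -30 m/s.
7–12 s: v starts -30 m/s; Δx = -30·5 + ½·11·5² = -12.5 m; v ends 25 m/s.
x(12) = -8 + Σ Δx = -129 m.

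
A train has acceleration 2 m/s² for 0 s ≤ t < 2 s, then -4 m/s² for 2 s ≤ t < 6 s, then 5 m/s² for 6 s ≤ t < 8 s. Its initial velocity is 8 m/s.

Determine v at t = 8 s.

Δv equals the area under the a-t graph; then v = v₀ + Δv.
0–2 s: 2 × 2 = 4 m/s
2–6 s: -4 × 4 = -16 m/s
6–8 s: 5 × 2 = 10 m/s
Δv = -2 m/s, so v(8) = 8 + (-2) = 6 m/s.

6 m/s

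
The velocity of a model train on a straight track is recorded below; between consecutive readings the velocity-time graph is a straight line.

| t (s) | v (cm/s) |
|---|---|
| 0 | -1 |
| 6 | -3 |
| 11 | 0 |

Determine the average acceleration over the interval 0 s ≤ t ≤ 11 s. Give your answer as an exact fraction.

Average acceleration = Δv/Δt = (0 − -1)/(11 − 0) = 1/11 cm/s².

1/11 cm/s²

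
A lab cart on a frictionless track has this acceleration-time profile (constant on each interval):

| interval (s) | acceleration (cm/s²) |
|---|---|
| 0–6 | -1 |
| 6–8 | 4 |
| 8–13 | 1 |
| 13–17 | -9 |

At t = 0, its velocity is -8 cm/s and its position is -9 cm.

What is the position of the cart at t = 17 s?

On each constant-a segment, Δv = aΔt and Δx = v₀Δt + ½aΔt²; chain segment to segment.
0–6 s: v starts -8 cm/s; Δx = -8·6 + ½·-1·6² = -66 cm; v ends -14 cm/s.
6–8 s: v starts -14 cm/s; Δx = -14·2 + ½·4·2² = -20 cm; v ends -6 cm/s.
8–13 s: v starts -6 cm/s; Δx = -6·5 + ½·1·5² = -17.5 cm; v ends -1 cm/s.
13–17 s: v starts -1 cm/s; Δx = -1·4 + ½·-9·4² = -76 cm; v ends -37 cm/s.
x(17) = -9 + Σ Δx = -188.5 cm.

-188.5 cm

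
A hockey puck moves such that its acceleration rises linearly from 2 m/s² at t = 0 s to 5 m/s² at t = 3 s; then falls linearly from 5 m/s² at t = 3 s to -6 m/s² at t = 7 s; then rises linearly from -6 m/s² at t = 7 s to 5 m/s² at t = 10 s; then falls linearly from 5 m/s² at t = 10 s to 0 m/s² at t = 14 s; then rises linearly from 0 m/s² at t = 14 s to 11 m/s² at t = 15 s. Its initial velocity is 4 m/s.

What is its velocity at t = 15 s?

26.5 m/s

Δv equals the area under the a-t graph; then v = v₀ + Δv.
0–3 s: ½(2 + 5)(3) = 10.5 m/s
3–7 s: ½(5 + -6)(4) = -2 m/s
7–10 s: ½(-6 + 5)(3) = -1.5 m/s
10–14 s: ½(5 + 0)(4) = 10 m/s
14–15 s: ½(0 + 11)(1) = 5.5 m/s
Δv = 22.5 m/s, so v(15) = 4 + (22.5) = 26.5 m/s.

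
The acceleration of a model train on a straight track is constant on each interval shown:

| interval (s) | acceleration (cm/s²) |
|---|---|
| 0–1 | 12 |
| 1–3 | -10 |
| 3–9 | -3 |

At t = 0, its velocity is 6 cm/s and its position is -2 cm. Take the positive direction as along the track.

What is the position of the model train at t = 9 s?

On each constant-a segment, Δv = aΔt and Δx = v₀Δt + ½aΔt²; chain segment to segment.
0–1 s: v starts 6 cm/s; Δx = 6·1 + ½·12·1² = 12 cm; v ends 18 cm/s.
1–3 s: v starts 18 cm/s; Δx = 18·2 + ½·-10·2² = 16 cm; v ends -2 cm/s.
3–9 s: v starts -2 cm/s; Δx = -2·6 + ½·-3·6² = -66 cm; v ends -20 cm/s.
x(9) = -2 + Σ Δx = -40 cm.

-40 cm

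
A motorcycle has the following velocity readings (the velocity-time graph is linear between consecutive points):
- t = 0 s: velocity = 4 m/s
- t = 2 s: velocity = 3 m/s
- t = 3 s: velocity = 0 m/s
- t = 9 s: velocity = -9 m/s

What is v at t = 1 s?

3.5 m/s

On 0–2 s the graph is linear from 4 to 3 m/s: v(1) = 4 + (3 − 4)·(1 − 0)/(2 − 0) = 3.5 m/s.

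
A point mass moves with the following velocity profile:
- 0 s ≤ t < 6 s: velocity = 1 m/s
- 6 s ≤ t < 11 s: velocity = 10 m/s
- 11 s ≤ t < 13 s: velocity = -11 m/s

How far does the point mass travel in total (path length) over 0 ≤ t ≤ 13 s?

Total distance travelled is ∫|v| dt — sum the magnitudes of each area piece.
0–6 s: |1| × 6 = 6 m
6–11 s: |10| × 5 = 50 m
11–13 s: |-11| × 2 = 22 m
Total distance = 78 m

78 m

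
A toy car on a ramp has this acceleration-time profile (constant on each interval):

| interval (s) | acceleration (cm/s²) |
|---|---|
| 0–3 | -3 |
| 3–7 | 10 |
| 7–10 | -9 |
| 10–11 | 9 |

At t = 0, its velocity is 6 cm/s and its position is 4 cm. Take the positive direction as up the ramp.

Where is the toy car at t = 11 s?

161.5 cm

On each constant-a segment, Δv = aΔt and Δx = v₀Δt + ½aΔt²; chain segment to segment.
0–3 s: v starts 6 cm/s; Δx = 6·3 + ½·-3·3² = 4.5 cm; v ends -3 cm/s.
3–7 s: v starts -3 cm/s; Δx = -3·4 + ½·10·4² = 68 cm; v ends 37 cm/s.
7–10 s: v starts 37 cm/s; Δx = 37·3 + ½·-9·3² = 70.5 cm; v ends 10 cm/s.
10–11 s: v starts 10 cm/s; Δx = 10·1 + ½·9·1² = 14.5 cm; v ends 19 cm/s.
x(11) = 4 + Σ Δx = 161.5 cm.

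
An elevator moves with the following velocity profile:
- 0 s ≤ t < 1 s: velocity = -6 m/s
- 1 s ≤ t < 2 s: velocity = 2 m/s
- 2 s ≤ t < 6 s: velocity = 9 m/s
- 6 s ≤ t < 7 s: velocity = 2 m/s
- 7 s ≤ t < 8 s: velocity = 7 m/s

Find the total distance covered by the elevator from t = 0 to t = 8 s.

53 m

Distance (not displacement) is the total path length: add the absolute areas under v-t.
0–1 s: |-6| × 1 = 6 m
1–2 s: |2| × 1 = 2 m
2–6 s: |9| × 4 = 36 m
6–7 s: |2| × 1 = 2 m
7–8 s: |7| × 1 = 7 m
Total distance = 53 m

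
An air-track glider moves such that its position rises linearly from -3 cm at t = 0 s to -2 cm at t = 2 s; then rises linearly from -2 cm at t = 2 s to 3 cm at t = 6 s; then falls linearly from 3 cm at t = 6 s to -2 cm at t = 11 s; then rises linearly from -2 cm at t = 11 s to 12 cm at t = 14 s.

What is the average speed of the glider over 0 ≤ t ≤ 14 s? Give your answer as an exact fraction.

25/14 cm/s

Average speed = (total path length)/(elapsed time); on a piecewise-linear x-t graph the path length is Σ|Δx|.
0–2 s: |Δx| = |-2 − -3| = 1 cm
2–6 s: |Δx| = |3 − -2| = 5 cm
6–11 s: |Δx| = |-2 − 3| = 5 cm
11–14 s: |Δx| = |12 − -2| = 14 cm
Total path = 25 cm; average speed = 25/14 = 25/14 cm/s.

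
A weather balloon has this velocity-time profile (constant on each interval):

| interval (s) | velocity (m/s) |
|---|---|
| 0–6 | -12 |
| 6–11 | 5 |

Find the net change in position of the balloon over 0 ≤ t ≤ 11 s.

Net displacement equals the area under the velocity-time graph (areas below the axis count negative).
0–6 s: -12 × 6 = -72 m
6–11 s: 5 × 5 = 25 m
Net displacement = -47 m

-47 m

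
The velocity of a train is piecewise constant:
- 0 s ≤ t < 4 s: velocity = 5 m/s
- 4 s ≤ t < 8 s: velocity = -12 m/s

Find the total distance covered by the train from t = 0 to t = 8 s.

68 m

Total distance travelled is ∫|v| dt — sum the magnitudes of each area piece.
0–4 s: |5| × 4 = 20 m
4–8 s: |-12| × 4 = 48 m
Total distance = 68 m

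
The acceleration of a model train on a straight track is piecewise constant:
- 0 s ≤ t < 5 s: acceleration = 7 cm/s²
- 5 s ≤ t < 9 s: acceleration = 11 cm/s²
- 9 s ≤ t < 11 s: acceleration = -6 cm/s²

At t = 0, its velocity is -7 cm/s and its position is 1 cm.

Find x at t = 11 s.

385.5 cm

On each constant-a segment, Δv = aΔt and Δx = v₀Δt + ½aΔt²; chain segment to segment.
0–5 s: v starts -7 cm/s; Δx = -7·5 + ½·7·5² = 52.5 cm; v ends 28 cm/s.
5–9 s: v starts 28 cm/s; Δx = 28·4 + ½·11·4² = 200 cm; v ends 72 cm/s.
9–11 s: v starts 72 cm/s; Δx = 72·2 + ½·-6·2² = 132 cm; v ends 60 cm/s.
x(11) = 1 + Σ Δx = 385.5 cm.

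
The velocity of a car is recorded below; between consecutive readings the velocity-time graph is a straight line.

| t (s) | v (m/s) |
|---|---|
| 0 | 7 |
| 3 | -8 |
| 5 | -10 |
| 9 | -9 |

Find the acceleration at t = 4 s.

Acceleration is the slope of the v-t graph on 3–5 s: (-10 − -8)/(5 − 3) = -1 m/s².

-1 m/s²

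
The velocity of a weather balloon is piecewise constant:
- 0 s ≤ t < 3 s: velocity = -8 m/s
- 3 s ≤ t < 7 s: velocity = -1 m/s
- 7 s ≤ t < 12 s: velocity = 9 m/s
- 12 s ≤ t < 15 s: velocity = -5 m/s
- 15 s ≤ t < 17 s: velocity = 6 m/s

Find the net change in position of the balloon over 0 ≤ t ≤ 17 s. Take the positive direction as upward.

Displacement is the signed area under the v-t curve.
0–3 s: -8 × 3 = -24 m
3–7 s: -1 × 4 = -4 m
7–12 s: 9 × 5 = 45 m
12–15 s: -5 × 3 = -15 m
15–17 s: 6 × 2 = 12 m
Net displacement = 14 m

14 m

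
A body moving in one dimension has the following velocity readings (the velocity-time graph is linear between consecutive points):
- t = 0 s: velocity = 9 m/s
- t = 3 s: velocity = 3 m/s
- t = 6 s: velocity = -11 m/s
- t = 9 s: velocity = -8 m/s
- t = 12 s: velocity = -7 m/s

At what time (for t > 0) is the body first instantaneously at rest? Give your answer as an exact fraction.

v changes sign on 3–6 s (from 3 to -11); the graph is linear there, so v = 0 at t = 3 + (-3)·(6 − 3)/(-11 − 3) = 51/14 s.

t = 51/14 s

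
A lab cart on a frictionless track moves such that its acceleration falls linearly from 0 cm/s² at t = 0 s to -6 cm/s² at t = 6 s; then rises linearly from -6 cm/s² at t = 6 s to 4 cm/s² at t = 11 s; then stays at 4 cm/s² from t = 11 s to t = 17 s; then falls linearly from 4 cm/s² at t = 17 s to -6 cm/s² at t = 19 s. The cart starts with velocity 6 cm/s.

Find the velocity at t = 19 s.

Δv equals the area under the a-t graph; then v = v₀ + Δv.
0–6 s: ½(0 + -6)(6) = -18 cm/s
6–11 s: ½(-6 + 4)(5) = -5 cm/s
11–17 s: 4 × 6 = 24 cm/s
17–19 s: ½(4 + -6)(2) = -2 cm/s
Δv = -1 cm/s, so v(19) = 6 + (-1) = 5 cm/s.

5 cm/s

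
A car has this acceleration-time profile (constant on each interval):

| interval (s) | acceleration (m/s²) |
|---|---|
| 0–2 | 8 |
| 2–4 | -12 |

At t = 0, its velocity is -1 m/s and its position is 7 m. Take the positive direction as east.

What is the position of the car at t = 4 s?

27 m

On each constant-a segment, Δv = aΔt and Δx = v₀Δt + ½aΔt²; chain segment to segment.
0–2 s: v starts -1 m/s; Δx = -1·2 + ½·8·2² = 14 m; v ends 15 m/s.
2–4 s: v starts 15 m/s; Δx = 15·2 + ½·-12·2² = 6 m; v ends -9 m/s.
x(4) = 7 + Σ Δx = 27 m.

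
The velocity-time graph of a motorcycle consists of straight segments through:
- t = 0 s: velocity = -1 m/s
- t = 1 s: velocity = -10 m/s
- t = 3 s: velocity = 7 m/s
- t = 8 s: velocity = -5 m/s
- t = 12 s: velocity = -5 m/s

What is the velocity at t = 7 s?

On 3–8 s the graph is linear from 7 to -5 m/s: v(7) = 7 + (-5 − 7)·(7 − 3)/(8 − 3) = -2.6 m/s.

-2.6 m/s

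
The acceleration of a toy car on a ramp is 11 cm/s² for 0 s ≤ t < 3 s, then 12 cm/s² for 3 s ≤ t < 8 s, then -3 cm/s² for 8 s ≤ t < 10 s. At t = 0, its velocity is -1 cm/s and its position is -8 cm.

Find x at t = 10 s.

526.5 cm

On each constant-a segment, Δv = aΔt and Δx = v₀Δt + ½aΔt²; chain segment to segment.
0–3 s: v starts -1 cm/s; Δx = -1·3 + ½·11·3² = 46.5 cm; v ends 32 cm/s.
3–8 s: v starts 32 cm/s; Δx = 32·5 + ½·12·5² = 310 cm; v ends 92 cm/s.
8–10 s: v starts 92 cm/s; Δx = 92·2 + ½·-3·2² = 178 cm; v ends 86 cm/s.
x(10) = -8 + Σ Δx = 526.5 cm.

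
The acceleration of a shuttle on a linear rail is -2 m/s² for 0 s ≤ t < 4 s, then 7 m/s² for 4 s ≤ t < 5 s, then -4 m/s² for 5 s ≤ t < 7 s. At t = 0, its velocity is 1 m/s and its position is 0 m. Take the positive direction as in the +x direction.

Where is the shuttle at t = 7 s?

-23.5 m

On each constant-a segment, Δv = aΔt and Δx = v₀Δt + ½aΔt²; chain segment to segment.
0–4 s: v starts 1 m/s; Δx = 1·4 + ½·-2·4² = -12 m; v ends -7 m/s.
4–5 s: v starts -7 m/s; Δx = -7·1 + ½·7·1² = -3.5 m; v ends 0 m/s.
5–7 s: v starts 0 m/s; Δx = 0·2 + ½·-4·2² = -8 m; v ends -8 m/s.
x(7) = 0 + Σ Δx = -23.5 m.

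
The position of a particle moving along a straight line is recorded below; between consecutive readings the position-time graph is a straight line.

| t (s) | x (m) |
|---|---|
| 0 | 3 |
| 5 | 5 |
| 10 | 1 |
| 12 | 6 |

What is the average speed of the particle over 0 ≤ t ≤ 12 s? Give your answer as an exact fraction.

11/12 m/s

Average speed = (total path length)/(elapsed time); on a piecewise-linear x-t graph the path length is Σ|Δx|.
0–5 s: |Δx| = |5 − 3| = 2 m
5–10 s: |Δx| = |1 − 5| = 4 m
10–12 s: |Δx| = |6 − 1| = 5 m
Total path = 11 m; average speed = 11/12 = 11/12 m/s.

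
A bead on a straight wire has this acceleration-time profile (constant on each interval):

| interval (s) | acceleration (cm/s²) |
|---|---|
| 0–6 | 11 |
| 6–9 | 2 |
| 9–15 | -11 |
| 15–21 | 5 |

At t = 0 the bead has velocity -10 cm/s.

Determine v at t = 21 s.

Δv equals the area under the a-t graph; then v = v₀ + Δv.
0–6 s: 11 × 6 = 66 cm/s
6–9 s: 2 × 3 = 6 cm/s
9–15 s: -11 × 6 = -66 cm/s
15–21 s: 5 × 6 = 30 cm/s
Δv = 36 cm/s, so v(21) = -10 + (36) = 26 cm/s.

26 cm/s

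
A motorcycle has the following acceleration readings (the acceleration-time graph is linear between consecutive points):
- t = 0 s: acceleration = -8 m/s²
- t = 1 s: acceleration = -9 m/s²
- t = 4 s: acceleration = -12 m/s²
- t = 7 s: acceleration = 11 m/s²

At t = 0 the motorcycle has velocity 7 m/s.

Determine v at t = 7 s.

Δv equals the area under the a-t graph; then v = v₀ + Δv.
0–1 s: ½(-8 + -9)(1) = -8.5 m/s
1–4 s: ½(-9 + -12)(3) = -31.5 m/s
4–7 s: ½(-12 + 11)(3) = -1.5 m/s
Δv = -41.5 m/s, so v(7) = 7 + (-41.5) = -34.5 m/s.

-34.5 m/s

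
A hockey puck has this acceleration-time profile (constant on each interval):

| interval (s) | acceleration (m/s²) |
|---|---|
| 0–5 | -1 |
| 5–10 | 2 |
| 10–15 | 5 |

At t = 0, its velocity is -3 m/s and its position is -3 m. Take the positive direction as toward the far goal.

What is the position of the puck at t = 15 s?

On each constant-a segment, Δv = aΔt and Δx = v₀Δt + ½aΔt²; chain segment to segment.
0–5 s: v starts -3 m/s; Δx = -3·5 + ½·-1·5² = -27.5 m; v ends -8 m/s.
5–10 s: v starts -8 m/s; Δx = -8·5 + ½·2·5² = -15 m; v ends 2 m/s.
10–15 s: v starts 2 m/s; Δx = 2·5 + ½·5·5² = 72.5 m; v ends 27 m/s.
x(15) = -3 + Σ Δx = 27 m.

27 m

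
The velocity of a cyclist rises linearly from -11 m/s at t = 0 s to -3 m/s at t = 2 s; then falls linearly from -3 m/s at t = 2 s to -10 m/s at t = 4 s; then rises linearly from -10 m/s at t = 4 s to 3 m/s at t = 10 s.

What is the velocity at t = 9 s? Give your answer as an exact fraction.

On 4–10 s the graph is linear from -10 to 3 m/s: v(9) = -10 + (3 − -10)·(9 − 4)/(10 − 4) = 5/6 m/s.

5/6 m/s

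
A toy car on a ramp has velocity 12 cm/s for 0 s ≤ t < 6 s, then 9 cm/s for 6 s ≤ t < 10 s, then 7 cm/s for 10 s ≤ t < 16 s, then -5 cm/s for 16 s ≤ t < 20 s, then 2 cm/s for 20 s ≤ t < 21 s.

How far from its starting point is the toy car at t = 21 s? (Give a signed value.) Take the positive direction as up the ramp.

132 cm

Displacement is the signed area under the v-t curve.
0–6 s: 12 × 6 = 72 cm
6–10 s: 9 × 4 = 36 cm
10–16 s: 7 × 6 = 42 cm
16–20 s: -5 × 4 = -20 cm
20–21 s: 2 × 1 = 2 cm
Net displacement = 132 cm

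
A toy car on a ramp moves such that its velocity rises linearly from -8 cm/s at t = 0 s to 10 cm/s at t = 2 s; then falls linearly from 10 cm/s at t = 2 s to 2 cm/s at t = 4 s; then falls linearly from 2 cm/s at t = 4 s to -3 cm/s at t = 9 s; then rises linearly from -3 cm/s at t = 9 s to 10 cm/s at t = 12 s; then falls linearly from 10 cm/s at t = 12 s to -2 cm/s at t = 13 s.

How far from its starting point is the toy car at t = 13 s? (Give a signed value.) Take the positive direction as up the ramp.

26 cm

Displacement is the signed area under the v-t curve.
0–2 s: ½(-8 + 10)(2) = 2 cm
2–4 s: ½(10 + 2)(2) = 12 cm
4–9 s: ½(2 + -3)(5) = -2.5 cm
9–12 s: ½(-3 + 10)(3) = 10.5 cm
12–13 s: ½(10 + -2)(1) = 4 cm
Net displacement = 26 cm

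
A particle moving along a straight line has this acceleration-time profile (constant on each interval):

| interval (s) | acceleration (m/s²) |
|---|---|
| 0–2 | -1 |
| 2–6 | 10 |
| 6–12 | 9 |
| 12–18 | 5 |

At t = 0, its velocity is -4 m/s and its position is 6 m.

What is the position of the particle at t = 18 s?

On each constant-a segment, Δv = aΔt and Δx = v₀Δt + ½aΔt²; chain segment to segment.
0–2 s: v starts -4 m/s; Δx = -4·2 + ½·-1·2² = -10 m; v ends -6 m/s.
2–6 s: v starts -6 m/s; Δx = -6·4 + ½·10·4² = 56 m; v ends 34 m/s.
6–12 s: v starts 34 m/s; Δx = 34·6 + ½·9·6² = 366 m; v ends 88 m/s.
12–18 s: v starts 88 m/s; Δx = 88·6 + ½·5·6² = 618 m; v ends 118 m/s.
x(18) = 6 + Σ Δx = 1036 m.

1036 m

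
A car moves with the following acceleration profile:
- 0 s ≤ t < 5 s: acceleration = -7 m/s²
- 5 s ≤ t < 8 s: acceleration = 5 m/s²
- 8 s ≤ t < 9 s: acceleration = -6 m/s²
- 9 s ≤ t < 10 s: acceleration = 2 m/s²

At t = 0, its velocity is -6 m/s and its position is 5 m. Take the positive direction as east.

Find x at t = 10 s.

-273 m

On each constant-a segment, Δv = aΔt and Δx = v₀Δt + ½aΔt²; chain segment to segment.
0–5 s: v starts -6 m/s; Δx = -6·5 + ½·-7·5² = -117.5 m; v ends -41 m/s.
5–8 s: v starts -41 m/s; Δx = -41·3 + ½·5·3² = -100.5 m; v ends -26 m/s.
8–9 s: v starts -26 m/s; Δx = -26·1 + ½·-6·1² = -29 m; v ends -32 m/s.
9–10 s: v starts -32 m/s; Δx = -32·1 + ½·2·1² = -31 m; v ends -30 m/s.
x(10) = 5 + Σ Δx = -273 m.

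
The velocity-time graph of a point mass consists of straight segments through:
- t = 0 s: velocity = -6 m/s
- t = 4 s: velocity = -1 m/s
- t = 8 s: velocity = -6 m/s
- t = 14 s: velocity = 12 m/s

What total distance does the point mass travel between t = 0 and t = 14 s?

58 m

Distance (not displacement) is the total path length: add the absolute areas under v-t.
0–4 s: |½(-6 + -1)(4)| = 14 m
4–8 s: |½(-1 + -6)(4)| = 14 m
8–14 s: v = 0 at t = 10 s; triangle areas 6 + 24 = 30 m
Total distance = 58 m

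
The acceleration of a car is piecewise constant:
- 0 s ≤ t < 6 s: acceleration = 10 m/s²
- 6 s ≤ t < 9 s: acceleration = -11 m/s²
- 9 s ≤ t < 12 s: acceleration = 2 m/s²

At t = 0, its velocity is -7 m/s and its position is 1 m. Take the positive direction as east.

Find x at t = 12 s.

On each constant-a segment, Δv = aΔt and Δx = v₀Δt + ½aΔt²; chain segment to segment.
0–6 s: v starts -7 m/s; Δx = -7·6 + ½·10·6² = 138 m; v ends 53 m/s.
6–9 s: v starts 53 m/s; Δx = 53·3 + ½·-11·3² = 109.5 m; v ends 20 m/s.
9–12 s: v starts 20 m/s; Δx = 20·3 + ½·2·3² = 69 m; v ends 26 m/s.
x(12) = 1 + Σ Δx = 317.5 m.

317.5 m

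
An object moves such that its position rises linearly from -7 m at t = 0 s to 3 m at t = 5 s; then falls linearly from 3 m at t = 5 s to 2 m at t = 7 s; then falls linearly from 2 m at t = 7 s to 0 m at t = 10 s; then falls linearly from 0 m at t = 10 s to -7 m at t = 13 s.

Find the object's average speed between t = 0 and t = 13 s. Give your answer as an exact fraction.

Average speed = (total path length)/(elapsed time); on a piecewise-linear x-t graph the path length is Σ|Δx|.
0–5 s: |Δx| = |3 − -7| = 10 m
5–7 s: |Δx| = |2 − 3| = 1 m
7–10 s: |Δx| = |0 − 2| = 2 m
10–13 s: |Δx| = |-7 − 0| = 7 m
Total path = 20 m; average speed = 20/13 = 20/13 m/s.

20/13 m/s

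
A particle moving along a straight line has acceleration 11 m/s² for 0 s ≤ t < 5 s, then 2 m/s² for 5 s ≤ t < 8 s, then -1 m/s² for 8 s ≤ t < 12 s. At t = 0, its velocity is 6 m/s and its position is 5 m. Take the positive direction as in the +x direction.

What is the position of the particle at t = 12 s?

624.5 m

On each constant-a segment, Δv = aΔt and Δx = v₀Δt + ½aΔt²; chain segment to segment.
0–5 s: v starts 6 m/s; Δx = 6·5 + ½·11·5² = 167.5 m; v ends 61 m/s.
5–8 s: v starts 61 m/s; Δx = 61·3 + ½·2·3² = 192 m; v ends 67 m/s.
8–12 s: v starts 67 m/s; Δx = 67·4 + ½·-1·4² = 260 m; v ends 63 m/s.
x(12) = 5 + Σ Δx = 624.5 m.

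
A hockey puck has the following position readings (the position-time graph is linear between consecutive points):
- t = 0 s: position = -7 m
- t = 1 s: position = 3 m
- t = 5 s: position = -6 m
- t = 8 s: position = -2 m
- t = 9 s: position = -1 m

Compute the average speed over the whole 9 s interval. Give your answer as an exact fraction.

Average speed = (total path length)/(elapsed time); on a piecewise-linear x-t graph the path length is Σ|Δx|.
0–1 s: |Δx| = |3 − -7| = 10 m
1–5 s: |Δx| = |-6 − 3| = 9 m
5–8 s: |Δx| = |-2 − -6| = 4 m
8–9 s: |Δx| = |-1 − -2| = 1 m
Total path = 24 m; average speed = 24/9 = 8/3 m/s.

8/3 m/s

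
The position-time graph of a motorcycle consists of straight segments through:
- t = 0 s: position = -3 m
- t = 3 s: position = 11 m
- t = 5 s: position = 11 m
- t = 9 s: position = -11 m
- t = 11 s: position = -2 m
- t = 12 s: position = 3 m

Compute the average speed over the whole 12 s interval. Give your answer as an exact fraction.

25/6 m/s

Average speed = (total path length)/(elapsed time); on a piecewise-linear x-t graph the path length is Σ|Δx|.
0–3 s: |Δx| = |11 − -3| = 14 m
3–5 s: |Δx| = |11 − 11| = 0 m
5–9 s: |Δx| = |-11 − 11| = 22 m
9–11 s: |Δx| = |-2 − -11| = 9 m
11–12 s: |Δx| = |3 − -2| = 5 m
Total path = 50 m; average speed = 50/12 = 25/6 m/s.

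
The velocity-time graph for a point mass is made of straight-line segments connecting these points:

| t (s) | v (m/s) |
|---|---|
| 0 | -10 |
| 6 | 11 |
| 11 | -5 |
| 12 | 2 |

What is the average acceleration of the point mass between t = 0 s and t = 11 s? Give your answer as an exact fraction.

Average acceleration = Δv/Δt = (-5 − -10)/(11 − 0) = 5/11 m/s².

5/11 m/s²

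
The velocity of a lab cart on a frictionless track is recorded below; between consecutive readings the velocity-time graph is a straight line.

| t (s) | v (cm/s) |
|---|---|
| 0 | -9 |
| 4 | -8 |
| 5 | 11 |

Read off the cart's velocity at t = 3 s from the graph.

On 0–4 s the graph is linear from -9 to -8 cm/s: v(3) = -9 + (-8 − -9)·(3 − 0)/(4 − 0) = -8.25 cm/s.

-8.25 cm/s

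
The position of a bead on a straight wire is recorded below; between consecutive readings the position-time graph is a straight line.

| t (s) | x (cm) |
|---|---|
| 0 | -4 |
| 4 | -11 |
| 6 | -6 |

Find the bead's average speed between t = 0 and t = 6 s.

Average speed = (total path length)/(elapsed time); on a piecewise-linear x-t graph the path length is Σ|Δx|.
0–4 s: |Δx| = |-11 − -4| = 7 cm
4–6 s: |Δx| = |-6 − -11| = 5 cm
Total path = 12 cm; average speed = 12/6 = 2 cm/s.

2 cm/s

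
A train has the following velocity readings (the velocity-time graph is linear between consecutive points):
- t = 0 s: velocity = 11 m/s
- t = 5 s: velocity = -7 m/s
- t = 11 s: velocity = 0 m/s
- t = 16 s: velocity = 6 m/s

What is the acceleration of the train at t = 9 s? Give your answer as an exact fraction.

7/6 m/s²

Acceleration is the slope of the v-t graph on 5–11 s: (0 − -7)/(11 − 5) = 7/6 m/s².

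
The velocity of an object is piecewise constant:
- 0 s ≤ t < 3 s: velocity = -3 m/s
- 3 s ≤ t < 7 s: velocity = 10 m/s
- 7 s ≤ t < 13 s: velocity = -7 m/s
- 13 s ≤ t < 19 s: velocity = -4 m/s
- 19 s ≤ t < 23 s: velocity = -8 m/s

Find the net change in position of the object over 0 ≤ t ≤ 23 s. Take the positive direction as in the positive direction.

-67 m

Net displacement equals the area under the velocity-time graph (areas below the axis count negative).
0–3 s: -3 × 3 = -9 m
3–7 s: 10 × 4 = 40 m
7–13 s: -7 × 6 = -42 m
13–19 s: -4 × 6 = -24 m
19–23 s: -8 × 4 = -32 m
Net displacement = -67 m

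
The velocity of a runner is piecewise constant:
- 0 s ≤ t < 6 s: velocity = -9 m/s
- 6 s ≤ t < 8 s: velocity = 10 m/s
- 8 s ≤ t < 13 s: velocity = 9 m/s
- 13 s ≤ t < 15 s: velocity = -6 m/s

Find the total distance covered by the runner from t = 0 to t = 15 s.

131 m

Distance (not displacement) is the total path length: add the absolute areas under v-t.
0–6 s: |-9| × 6 = 54 m
6–8 s: |10| × 2 = 20 m
8–13 s: |9| × 5 = 45 m
13–15 s: |-6| × 2 = 12 m
Total distance = 131 m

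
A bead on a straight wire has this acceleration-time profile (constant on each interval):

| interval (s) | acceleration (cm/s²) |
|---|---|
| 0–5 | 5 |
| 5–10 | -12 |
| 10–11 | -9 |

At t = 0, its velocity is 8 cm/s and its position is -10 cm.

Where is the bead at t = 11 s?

On each constant-a segment, Δv = aΔt and Δx = v₀Δt + ½aΔt²; chain segment to segment.
0–5 s: v starts 8 cm/s; Δx = 8·5 + ½·5·5² = 102.5 cm; v ends 33 cm/s.
5–10 s: v starts 33 cm/s; Δx = 33·5 + ½·-12·5² = 15 cm; v ends -27 cm/s.
10–11 s: v starts -27 cm/s; Δx = -27·1 + ½·-9·1² = -31.5 cm; v ends -36 cm/s.
x(11) = -10 + Σ Δx = 76 cm.

76 cm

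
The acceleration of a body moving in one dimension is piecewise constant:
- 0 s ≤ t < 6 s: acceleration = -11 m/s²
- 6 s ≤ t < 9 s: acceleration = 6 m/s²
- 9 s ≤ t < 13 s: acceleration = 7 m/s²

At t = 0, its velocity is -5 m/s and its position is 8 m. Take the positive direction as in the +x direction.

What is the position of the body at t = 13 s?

On each constant-a segment, Δv = aΔt and Δx = v₀Δt + ½aΔt²; chain segment to segment.
0–6 s: v starts -5 m/s; Δx = -5·6 + ½·-11·6² = -228 m; v ends -71 m/s.
6–9 s: v starts -71 m/s; Δx = -71·3 + ½·6·3² = -186 m; v ends -53 m/s.
9–13 s: v starts -53 m/s; Δx = -53·4 + ½·7·4² = -156 m; v ends -25 m/s.
x(13) = 8 + Σ Δx = -562 m.

-562 m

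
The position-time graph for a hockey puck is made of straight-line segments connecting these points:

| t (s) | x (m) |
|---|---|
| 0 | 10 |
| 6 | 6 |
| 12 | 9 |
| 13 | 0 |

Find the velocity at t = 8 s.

0.5 m/s

Velocity is the slope of the x-t graph on 6–12 s: (9 − 6)/(12 − 6) = 0.5 m/s.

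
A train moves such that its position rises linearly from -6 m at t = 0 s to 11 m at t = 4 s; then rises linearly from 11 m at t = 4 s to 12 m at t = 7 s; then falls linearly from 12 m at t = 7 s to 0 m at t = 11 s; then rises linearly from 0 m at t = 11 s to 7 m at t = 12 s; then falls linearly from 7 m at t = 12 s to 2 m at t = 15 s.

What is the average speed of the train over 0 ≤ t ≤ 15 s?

Average speed = (total path length)/(elapsed time); on a piecewise-linear x-t graph the path length is Σ|Δx|.
0–4 s: |Δx| = |11 − -6| = 17 m
4–7 s: |Δx| = |12 − 11| = 1 m
7–11 s: |Δx| = |0 − 12| = 12 m
11–12 s: |Δx| = |7 − 0| = 7 m
12–15 s: |Δx| = |2 − 7| = 5 m
Total path = 42 m; average speed = 42/15 = 2.8 m/s.

2.8 m/s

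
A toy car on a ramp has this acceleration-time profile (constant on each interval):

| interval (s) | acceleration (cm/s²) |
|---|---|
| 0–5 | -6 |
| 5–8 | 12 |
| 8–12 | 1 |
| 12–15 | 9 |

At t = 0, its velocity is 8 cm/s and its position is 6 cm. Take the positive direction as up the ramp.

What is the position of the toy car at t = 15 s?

117.5 cm

On each constant-a segment, Δv = aΔt and Δx = v₀Δt + ½aΔt²; chain segment to segment.
0–5 s: v starts 8 cm/s; Δx = 8·5 + ½·-6·5² = -35 cm; v ends -22 cm/s.
5–8 s: v starts -22 cm/s; Δx = -22·3 + ½·12·3² = -12 cm; v ends 14 cm/s.
8–12 s: v starts 14 cm/s; Δx = 14·4 + ½·1·4² = 64 cm; v ends 18 cm/s.
12–15 s: v starts 18 cm/s; Δx = 18·3 + ½·9·3² = 94.5 cm; v ends 45 cm/s.
x(15) = 6 + Σ Δx = 117.5 cm.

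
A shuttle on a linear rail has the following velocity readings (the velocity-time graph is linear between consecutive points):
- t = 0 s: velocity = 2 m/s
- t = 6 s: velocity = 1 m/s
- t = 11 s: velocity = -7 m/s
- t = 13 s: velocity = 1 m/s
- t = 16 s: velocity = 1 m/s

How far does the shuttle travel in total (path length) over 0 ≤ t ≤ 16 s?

33.875 m

Distance (not displacement) is the total path length: add the absolute areas under v-t.
0–6 s: |½(2 + 1)(6)| = 9 m
6–11 s: v = 0 at t = 6.625 s; triangle areas 0.3125 + 15.3125 = 15.625 m
11–13 s: v = 0 at t = 12.75 s; triangle areas 6.125 + 0.125 = 6.25 m
13–16 s: |1| × 3 = 3 m
Total distance = 33.875 m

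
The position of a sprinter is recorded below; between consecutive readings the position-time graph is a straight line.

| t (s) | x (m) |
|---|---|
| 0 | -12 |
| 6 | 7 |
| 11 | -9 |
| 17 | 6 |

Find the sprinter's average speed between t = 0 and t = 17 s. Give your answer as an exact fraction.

50/17 m/s

Average speed = (total path length)/(elapsed time); on a piecewise-linear x-t graph the path length is Σ|Δx|.
0–6 s: |Δx| = |7 − -12| = 19 m
6–11 s: |Δx| = |-9 − 7| = 16 m
11–17 s: |Δx| = |6 − -9| = 15 m
Total path = 50 m; average speed = 50/17 = 50/17 m/s.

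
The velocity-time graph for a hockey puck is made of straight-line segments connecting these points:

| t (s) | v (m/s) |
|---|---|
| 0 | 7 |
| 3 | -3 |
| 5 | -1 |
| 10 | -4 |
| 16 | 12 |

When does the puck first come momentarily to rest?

t = 2.1 s

v changes sign on 0–3 s (from 7 to -3); the graph is linear there, so v = 0 at t = 0 + (-7)·(3 − 0)/(-3 − 7) = 2.1 s.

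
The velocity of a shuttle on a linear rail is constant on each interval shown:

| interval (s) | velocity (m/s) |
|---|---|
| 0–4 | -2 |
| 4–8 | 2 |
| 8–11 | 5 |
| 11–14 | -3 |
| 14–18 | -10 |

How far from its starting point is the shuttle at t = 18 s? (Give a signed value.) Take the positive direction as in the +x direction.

-34 m

Net displacement equals the area under the velocity-time graph (areas below the axis count negative).
0–4 s: -2 × 4 = -8 m
4–8 s: 2 × 4 = 8 m
8–11 s: 5 × 3 = 15 m
11–14 s: -3 × 3 = -9 m
14–18 s: -10 × 4 = -40 m
Net displacement = -34 m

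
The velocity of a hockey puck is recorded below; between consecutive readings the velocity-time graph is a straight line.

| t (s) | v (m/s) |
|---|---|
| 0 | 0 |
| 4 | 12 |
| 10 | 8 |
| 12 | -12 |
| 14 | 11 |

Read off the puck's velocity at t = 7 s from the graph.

On 4–10 s the graph is linear from 12 to 8 m/s: v(7) = 12 + (8 − 12)·(7 − 4)/(10 − 4) = 10 m/s.

10 m/s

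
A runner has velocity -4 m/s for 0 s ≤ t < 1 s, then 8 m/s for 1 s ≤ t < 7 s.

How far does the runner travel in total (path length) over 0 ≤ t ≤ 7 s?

Distance (not displacement) is the total path length: add the absolute areas under v-t.
0–1 s: |-4| × 1 = 4 m
1–7 s: |8| × 6 = 48 m
Total distance = 52 m

52 m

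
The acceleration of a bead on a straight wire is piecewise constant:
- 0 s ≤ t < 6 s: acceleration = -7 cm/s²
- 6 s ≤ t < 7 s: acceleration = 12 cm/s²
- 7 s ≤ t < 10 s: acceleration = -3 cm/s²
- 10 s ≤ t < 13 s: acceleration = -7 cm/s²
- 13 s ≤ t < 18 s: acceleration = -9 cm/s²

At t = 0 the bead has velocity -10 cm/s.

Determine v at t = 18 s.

-115 cm/s

Δv equals the area under the a-t graph; then v = v₀ + Δv.
0–6 s: -7 × 6 = -42 cm/s
6–7 s: 12 × 1 = 12 cm/s
7–10 s: -3 × 3 = -9 cm/s
10–13 s: -7 × 3 = -21 cm/s
13–18 s: -9 × 5 = -45 cm/s
Δv = -105 cm/s, so v(18) = -10 + (-105) = -115 cm/s.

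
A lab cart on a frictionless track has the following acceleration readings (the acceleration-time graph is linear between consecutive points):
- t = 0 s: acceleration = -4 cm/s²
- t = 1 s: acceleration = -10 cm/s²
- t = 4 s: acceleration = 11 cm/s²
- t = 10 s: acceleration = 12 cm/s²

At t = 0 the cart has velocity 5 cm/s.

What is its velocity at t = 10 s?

Δv equals the area under the a-t graph; then v = v₀ + Δv.
0–1 s: ½(-4 + -10)(1) = -7 cm/s
1–4 s: ½(-10 + 11)(3) = 1.5 cm/s
4–10 s: ½(11 + 12)(6) = 69 cm/s
Δv = 63.5 cm/s, so v(10) = 5 + (63.5) = 68.5 cm/s.

68.5 cm/s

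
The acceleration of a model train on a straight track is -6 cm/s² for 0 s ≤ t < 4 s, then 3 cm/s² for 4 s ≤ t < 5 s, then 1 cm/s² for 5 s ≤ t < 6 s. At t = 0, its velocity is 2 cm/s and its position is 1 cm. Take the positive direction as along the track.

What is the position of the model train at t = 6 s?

On each constant-a segment, Δv = aΔt and Δx = v₀Δt + ½aΔt²; chain segment to segment.
0–4 s: v starts 2 cm/s; Δx = 2·4 + ½·-6·4² = -40 cm; v ends -22 cm/s.
4–5 s: v starts -22 cm/s; Δx = -22·1 + ½·3·1² = -20.5 cm; v ends -19 cm/s.
5–6 s: v starts -19 cm/s; Δx = -19·1 + ½·1·1² = -18.5 cm; v ends -18 cm/s.
x(6) = 1 + Σ Δx = -78 cm.

-78 cm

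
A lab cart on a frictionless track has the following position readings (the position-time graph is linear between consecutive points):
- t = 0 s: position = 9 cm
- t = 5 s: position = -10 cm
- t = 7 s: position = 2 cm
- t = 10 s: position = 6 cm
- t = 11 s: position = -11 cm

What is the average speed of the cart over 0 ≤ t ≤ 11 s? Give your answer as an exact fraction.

Average speed = (total path length)/(elapsed time); on a piecewise-linear x-t graph the path length is Σ|Δx|.
0–5 s: |Δx| = |-10 − 9| = 19 cm
5–7 s: |Δx| = |2 − -10| = 12 cm
7–10 s: |Δx| = |6 − 2| = 4 cm
10–11 s: |Δx| = |-11 − 6| = 17 cm
Total path = 52 cm; average speed = 52/11 = 52/11 cm/s.

52/11 cm/s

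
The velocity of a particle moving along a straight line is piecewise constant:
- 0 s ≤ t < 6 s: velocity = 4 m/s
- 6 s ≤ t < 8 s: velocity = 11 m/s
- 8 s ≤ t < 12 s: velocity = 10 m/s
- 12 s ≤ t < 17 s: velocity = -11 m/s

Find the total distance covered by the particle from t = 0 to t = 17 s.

141 m

Distance (not displacement) is the total path length: add the absolute areas under v-t.
0–6 s: |4| × 6 = 24 m
6–8 s: |11| × 2 = 22 m
8–12 s: |10| × 4 = 40 m
12–17 s: |-11| × 5 = 55 m
Total distance = 141 m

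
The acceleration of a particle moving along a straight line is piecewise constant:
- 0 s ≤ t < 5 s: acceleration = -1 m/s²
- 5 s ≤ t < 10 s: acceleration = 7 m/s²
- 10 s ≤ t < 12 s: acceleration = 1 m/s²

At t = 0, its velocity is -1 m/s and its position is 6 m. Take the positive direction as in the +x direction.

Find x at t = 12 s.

On each constant-a segment, Δv = aΔt and Δx = v₀Δt + ½aΔt²; chain segment to segment.
0–5 s: v starts -1 m/s; Δx = -1·5 + ½·-1·5² = -17.5 m; v ends -6 m/s.
5–10 s: v starts -6 m/s; Δx = -6·5 + ½·7·5² = 57.5 m; v ends 29 m/s.
10–12 s: v starts 29 m/s; Δx = 29·2 + ½·1·2² = 60 m; v ends 31 m/s.
x(12) = 6 + Σ Δx = 106 m.

106 m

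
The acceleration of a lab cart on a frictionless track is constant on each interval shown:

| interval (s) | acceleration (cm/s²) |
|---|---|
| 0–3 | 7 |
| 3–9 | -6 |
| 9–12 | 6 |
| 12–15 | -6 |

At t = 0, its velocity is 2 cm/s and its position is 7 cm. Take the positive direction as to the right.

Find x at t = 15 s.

50.5 cm

On each constant-a segment, Δv = aΔt and Δx = v₀Δt + ½aΔt²; chain segment to segment.
0–3 s: v starts 2 cm/s; Δx = 2·3 + ½·7·3² = 37.5 cm; v ends 23 cm/s.
3–9 s: v starts 23 cm/s; Δx = 23·6 + ½·-6·6² = 30 cm; v ends -13 cm/s.
9–12 s: v starts -13 cm/s; Δx = -13·3 + ½·6·3² = -12 cm; v ends 5 cm/s.
12–15 s: v starts 5 cm/s; Δx = 5·3 + ½·-6·3² = -12 cm; v ends -13 cm/s.
x(15) = 7 + Σ Δx = 50.5 cm.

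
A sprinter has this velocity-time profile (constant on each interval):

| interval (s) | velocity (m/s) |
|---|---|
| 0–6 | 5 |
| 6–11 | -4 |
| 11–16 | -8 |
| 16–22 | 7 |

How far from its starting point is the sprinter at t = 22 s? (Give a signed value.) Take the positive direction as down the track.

Net displacement equals the area under the velocity-time graph (areas below the axis count negative).
0–6 s: 5 × 6 = 30 m
6–11 s: -4 × 5 = -20 m
11–16 s: -8 × 5 = -40 m
16–22 s: 7 × 6 = 42 m
Net displacement = 12 m

12 m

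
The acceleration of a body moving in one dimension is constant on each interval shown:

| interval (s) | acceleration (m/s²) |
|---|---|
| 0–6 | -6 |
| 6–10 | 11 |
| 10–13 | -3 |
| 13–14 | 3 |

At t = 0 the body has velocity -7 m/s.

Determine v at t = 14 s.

Δv equals the area under the a-t graph; then v = v₀ + Δv.
0–6 s: -6 × 6 = -36 m/s
6–10 s: 11 × 4 = 44 m/s
10–13 s: -3 × 3 = -9 m/s
13–14 s: 3 × 1 = 3 m/s
Δv = 2 m/s, so v(14) = -7 + (2) = -5 m/s.

-5 m/s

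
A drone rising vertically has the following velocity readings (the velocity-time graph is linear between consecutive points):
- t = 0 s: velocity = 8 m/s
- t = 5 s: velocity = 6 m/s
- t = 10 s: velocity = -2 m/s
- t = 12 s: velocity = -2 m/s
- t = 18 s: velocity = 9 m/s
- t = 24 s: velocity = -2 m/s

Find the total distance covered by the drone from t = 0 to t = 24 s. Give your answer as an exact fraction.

Total distance travelled is ∫|v| dt — sum the magnitudes of each area piece.
0–5 s: |½(8 + 6)(5)| = 35 m
5–10 s: v = 0 at t = 8.75 s; triangle areas 11.25 + 1.25 = 12.5 m
10–12 s: |-2| × 2 = 4 m
12–18 s: v = 0 at t = 144/11 s; triangle areas 12/11 + 243/11 = 255/11 m
18–24 s: v = 0 at t = 252/11 s; triangle areas 243/11 + 12/11 = 255/11 m
Total distance = 2153/22 m

2153/22 m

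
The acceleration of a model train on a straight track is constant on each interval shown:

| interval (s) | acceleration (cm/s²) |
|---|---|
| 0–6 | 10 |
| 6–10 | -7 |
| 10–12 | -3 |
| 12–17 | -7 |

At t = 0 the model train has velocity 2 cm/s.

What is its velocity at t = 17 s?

-7 cm/s

Δv equals the area under the a-t graph; then v = v₀ + Δv.
0–6 s: 10 × 6 = 60 cm/s
6–10 s: -7 × 4 = -28 cm/s
10–12 s: -3 × 2 = -6 cm/s
12–17 s: -7 × 5 = -35 cm/s
Δv = -9 cm/s, so v(17) = 2 + (-9) = -7 cm/s.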